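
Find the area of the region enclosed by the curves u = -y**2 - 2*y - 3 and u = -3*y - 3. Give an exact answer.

1/6

Both boundary curves give u as a function of y, so integrate with respect to y. Setting them equal: -y**2 + y = 0, i.e. -y*(y - 1) = 0, so they meet at y = 0, 1.
For y in [0, 1], u = -y**2 - 2*y - 3 is on the right; area = ∫[0,1] (-y**2 + y) dy = 1/6.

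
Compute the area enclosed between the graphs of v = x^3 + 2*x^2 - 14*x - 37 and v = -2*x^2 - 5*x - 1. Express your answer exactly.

1741/12

Set the curves equal: x^3 + 2*x^2 - 14*x - 37 = -2*x^2 - 5*x - 1, so x^3 + 4*x^2 - 9*x - 36 = 0, which factors as (x - 3)*(x + 3)*(x + 4) = 0. The curves meet at x = -4, -3, 3.
On [-4, -3], v = x^3 + 2*x^2 - 14*x - 37 is on top; that piece has area ∫[-4,-3] (x^3 + 4*x^2 - 9*x - 36) dx = 13/12.
On [-3, 3], v = -2*x^2 - 5*x - 1 is on top; that piece has area ∫[-3,3] (-(x^3 + 4*x^2 - 9*x - 36)) dx = 144.
Total enclosed area = 13/12 + 144 = 1741/12.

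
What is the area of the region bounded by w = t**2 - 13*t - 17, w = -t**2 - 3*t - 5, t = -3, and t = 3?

The difference (t**2 - 13*t - 17) - (-t**2 - 3*t - 5) = 2*t**2 - 10*t - 12 changes sign at t = -1 inside [-3, 3], so split the integral there.
∫[-3,-1] (2*t**2 - 10*t - 12) dt = 100/3.
∫[-1,3] (2*t**2 - 10*t - 12) dt = -208/3; the area of that piece is 208/3.
Total area = 100/3 + 208/3 = 308/3.

308/3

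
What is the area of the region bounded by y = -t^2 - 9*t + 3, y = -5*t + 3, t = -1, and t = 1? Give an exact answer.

4

The difference (-t^2 - 9*t + 3) - (-5*t + 3) = -t^2 - 4*t changes sign at t = 0 inside [-1, 1], so split the integral there.
∫[-1,0] (-t^2 - 4*t) dt = 5/3.
∫[0,1] (-t^2 - 4*t) dt = -7/3; the area of that piece is 7/3.
Total area = 5/3 + 7/3 = 4.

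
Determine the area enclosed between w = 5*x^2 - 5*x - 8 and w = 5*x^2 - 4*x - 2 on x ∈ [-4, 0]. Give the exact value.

On [-4, 0], (5*x^2 - 5*x - 8) - (5*x^2 - 4*x - 2) = -x - 6 is ≤ 0 throughout, so the area is a single integral of |-x - 6|.
∫[-4,0] (-x - 6) dx = -16; the area of that piece is 16.

16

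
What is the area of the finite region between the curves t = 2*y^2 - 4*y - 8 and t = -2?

64/3

Both boundary curves give t as a function of y, so integrate with respect to y. Setting them equal: 2*y^2 - 4*y - 6 = 0, i.e. 2*(y - 3)*(y + 1) = 0, so they meet at y = -1, 3.
For y in [-1, 3], t = 2*y^2 - 4*y - 8 is on the left; area = ∫[-1,3] (-(2*y^2 - 4*y - 6)) dy = 64/3.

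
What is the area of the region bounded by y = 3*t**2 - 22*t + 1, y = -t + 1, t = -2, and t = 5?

375/2

The difference (3*t**2 - 22*t + 1) - (-t + 1) = 3*t**2 - 21*t changes sign at t = 0 inside [-2, 5], so split the integral there.
∫[-2,0] (3*t**2 - 21*t) dt = 50.
∫[0,5] (3*t**2 - 21*t) dt = -275/2; the area of that piece is 275/2.
Total area = 50 + 275/2 = 375/2.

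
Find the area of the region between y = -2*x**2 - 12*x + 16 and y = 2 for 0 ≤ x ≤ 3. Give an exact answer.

The difference (-2*x**2 - 12*x + 16) - (2) = -2*x**2 - 12*x + 14 changes sign at x = 1 inside [0, 3], so split the integral there.
∫[0,1] (-2*x**2 - 12*x + 14) dx = 22/3.
∫[1,3] (-2*x**2 - 12*x + 14) dx = -112/3; the area of that piece is 112/3.
Total area = 22/3 + 112/3 = 134/3.

134/3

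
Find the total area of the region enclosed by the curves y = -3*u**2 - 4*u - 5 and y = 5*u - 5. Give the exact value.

27/2

Set the curves equal: -3*u**2 - 4*u - 5 = 5*u - 5, so -3*u**2 - 9*u = 0, which factors as -3*u*(u + 3) = 0. The curves meet at u = -3, 0.
On [-3, 0], y = -3*u**2 - 4*u - 5 is on top; that piece has area ∫[-3,0] (-3*u**2 - 9*u) du = 27/2.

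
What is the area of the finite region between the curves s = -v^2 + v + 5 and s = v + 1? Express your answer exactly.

32/3

Both boundary curves give s as a function of v, so integrate with respect to v. Setting them equal: -v^2 + 4 = 0, i.e. -(v - 2)*(v + 2) = 0, so they meet at v = -2, 2.
For v in [-2, 2], s = -v^2 + v + 5 is on the right; area = ∫[-2,2] (-v^2 + 4) dv = 32/3.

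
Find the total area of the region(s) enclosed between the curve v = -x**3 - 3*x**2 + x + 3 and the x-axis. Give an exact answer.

8

The curve meets the x-axis where -x**3 - 3*x**2 + x + 3 = 0, i.e. -(x - 1)*(x + 1)*(x + 3) = 0, at x = -3, -1, 1.
On [-3, -1] the curve lies below the axis; ∫[-3,-1] (-x**3 - 3*x**2 + x + 3) dx = -4, giving area 4.
On [-1, 1] the curve lies above the axis; ∫[-1,1] (-x**3 - 3*x**2 + x + 3) dx = 4, giving area 4.
Total area = 4 + 4 = 8.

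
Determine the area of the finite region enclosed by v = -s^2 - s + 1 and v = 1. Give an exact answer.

Set the curves equal: -s^2 - s + 1 = 1, so -s^2 - s = 0, which factors as -s*(s + 1) = 0. The curves meet at s = -1, 0.
On [-1, 0], v = -s^2 - s + 1 is on top; that piece has area ∫[-1,0] (-s^2 - s) ds = 1/6.

1/6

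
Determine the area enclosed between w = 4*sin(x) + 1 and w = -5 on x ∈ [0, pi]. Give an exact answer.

On [0, pi], (4*sin(x) + 1) - (-5) = 4*sin(x) + 6 is ≥ 0 throughout, so the area is a single integral of |4*sin(x) + 6|.
∫[0,pi] (4*sin(x) + 6) dx = 8 + 6*pi.

8 + 6*pi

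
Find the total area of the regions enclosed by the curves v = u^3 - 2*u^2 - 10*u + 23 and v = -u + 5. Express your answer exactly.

Set the curves equal: u^3 - 2*u^2 - 10*u + 23 = -u + 5, so u^3 - 2*u^2 - 9*u + 18 = 0, which factors as (u - 3)*(u - 2)*(u + 3) = 0. The curves meet at u = -3, 2, 3.
On [-3, 2], v = u^3 - 2*u^2 - 10*u + 23 is on top; that piece has area ∫[-3,2] (u^3 - 2*u^2 - 9*u + 18) du = 875/12.
On [2, 3], v = -u + 5 is on top; that piece has area ∫[2,3] (-(u^3 - 2*u^2 - 9*u + 18)) du = 11/12.
Total enclosed area = 875/12 + 11/12 = 443/6.

443/6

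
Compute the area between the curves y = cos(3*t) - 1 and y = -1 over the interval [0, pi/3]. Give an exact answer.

2/3

The difference (cos(3*t) - 1) - (-1) = cos(3*t) changes sign at t = pi/6 inside [0, pi/3], so split the integral there.
∫[0,pi/6] (cos(3*t)) dt = 1/3.
∫[pi/6,pi/3] (cos(3*t)) dt = -1/3; the area of that piece is 1/3.
Total area = 1/3 + 1/3 = 2/3.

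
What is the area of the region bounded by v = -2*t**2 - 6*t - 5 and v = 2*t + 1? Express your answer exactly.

8/3

Set the curves equal: -2*t**2 - 6*t - 5 = 2*t + 1, so -2*t**2 - 8*t - 6 = 0, which factors as -2*(t + 1)*(t + 3) = 0. The curves meet at t = -3, -1.
On [-3, -1], v = -2*t**2 - 6*t - 5 is on top; that piece has area ∫[-3,-1] (-2*t**2 - 8*t - 6) dt = 8/3.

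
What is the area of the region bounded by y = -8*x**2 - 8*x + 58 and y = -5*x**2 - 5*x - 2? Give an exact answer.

Set the curves equal: -8*x**2 - 8*x + 58 = -5*x**2 - 5*x - 2, so -3*x**2 - 3*x + 60 = 0, which factors as -3*(x - 4)*(x + 5) = 0. The curves meet at x = -5, 4.
On [-5, 4], y = -8*x**2 - 8*x + 58 is on top; that piece has area ∫[-5,4] (-3*x**2 - 3*x + 60) dx = 729/2.

729/2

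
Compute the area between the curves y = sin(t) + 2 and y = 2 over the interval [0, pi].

2

On [0, pi], (sin(t) + 2) - (2) = sin(t) is ≥ 0 throughout, so the area is a single integral of |sin(t)|.
∫[0,pi] (sin(t)) dt = 2.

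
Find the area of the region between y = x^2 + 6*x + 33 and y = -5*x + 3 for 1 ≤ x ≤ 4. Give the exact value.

On [1, 4], (x^2 + 6*x + 33) - (-5*x + 3) = x^2 + 11*x + 30 is ≥ 0 throughout, so the area is a single integral of |x^2 + 11*x + 30|.
∫[1,4] (x^2 + 11*x + 30) dx = 387/2.

387/2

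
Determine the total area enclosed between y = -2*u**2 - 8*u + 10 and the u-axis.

72

The curve meets the u-axis where -2*u**2 - 8*u + 10 = 0, i.e. -2*(u - 1)*(u + 5) = 0, at u = -5, 1.
On [-5, 1] the curve lies above the axis; ∫[-5,1] (-2*u**2 - 8*u + 10) du = 72, giving area 72.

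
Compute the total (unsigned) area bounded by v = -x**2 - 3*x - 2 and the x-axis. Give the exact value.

The curve meets the x-axis where -x**2 - 3*x - 2 = 0, i.e. -(x + 1)*(x + 2) = 0, at x = -2, -1.
On [-2, -1] the curve lies above the axis; ∫[-2,-1] (-x**2 - 3*x - 2) dx = 1/6, giving area 1/6.

1/6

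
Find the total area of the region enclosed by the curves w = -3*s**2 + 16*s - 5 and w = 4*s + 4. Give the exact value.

4

Set the curves equal: -3*s**2 + 16*s - 5 = 4*s + 4, so -3*s**2 + 12*s - 9 = 0, which factors as -3*(s - 3)*(s - 1) = 0. The curves meet at s = 1, 3.
On [1, 3], w = -3*s**2 + 16*s - 5 is on top; that piece has area ∫[1,3] (-3*s**2 + 12*s - 9) ds = 4.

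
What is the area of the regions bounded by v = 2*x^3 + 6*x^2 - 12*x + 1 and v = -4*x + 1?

131/2

Set the curves equal: 2*x^3 + 6*x^2 - 12*x + 1 = -4*x + 1, so 2*x^3 + 6*x^2 - 8*x = 0, which factors as 2*x*(x - 1)*(x + 4) = 0. The curves meet at x = -4, 0, 1.
On [-4, 0], v = 2*x^3 + 6*x^2 - 12*x + 1 is on top; that piece has area ∫[-4,0] (2*x^3 + 6*x^2 - 8*x) dx = 64.
On [0, 1], v = -4*x + 1 is on top; that piece has area ∫[0,1] (-(2*x^3 + 6*x^2 - 8*x)) dx = 3/2.
Total enclosed area = 64 + 3/2 = 131/2.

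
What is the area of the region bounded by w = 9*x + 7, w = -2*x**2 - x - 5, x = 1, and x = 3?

On [1, 3], (9*x + 7) - (-2*x**2 - x - 5) = 2*x**2 + 10*x + 12 is ≥ 0 throughout, so the area is a single integral of |2*x**2 + 10*x + 12|.
∫[1,3] (2*x**2 + 10*x + 12) dx = 244/3.

244/3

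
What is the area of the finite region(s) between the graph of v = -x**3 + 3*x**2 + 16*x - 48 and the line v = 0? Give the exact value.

517/2

The curve meets the x-axis where -x**3 + 3*x**2 + 16*x - 48 = 0, i.e. -(x - 4)*(x - 3)*(x + 4) = 0, at x = -4, 3, 4.
On [-4, 3] the curve lies below the axis; ∫[-4,3] (-x**3 + 3*x**2 + 16*x - 48) dx = -1029/4, giving area 1029/4.
On [3, 4] the curve lies above the axis; ∫[3,4] (-x**3 + 3*x**2 + 16*x - 48) dx = 5/4, giving area 5/4.
Total area = 1029/4 + 5/4 = 517/2.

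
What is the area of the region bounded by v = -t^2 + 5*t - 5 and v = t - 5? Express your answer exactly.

32/3

Set the curves equal: -t^2 + 5*t - 5 = t - 5, so -t^2 + 4*t = 0, which factors as -t*(t - 4) = 0. The curves meet at t = 0, 4.
On [0, 4], v = -t^2 + 5*t - 5 is on top; that piece has area ∫[0,4] (-t^2 + 4*t) dt = 32/3.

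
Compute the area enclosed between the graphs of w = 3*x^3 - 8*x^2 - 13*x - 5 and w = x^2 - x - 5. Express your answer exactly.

Set the curves equal: 3*x^3 - 8*x^2 - 13*x - 5 = x^2 - x - 5, so 3*x^3 - 9*x^2 - 12*x = 0, which factors as 3*x*(x - 4)*(x + 1) = 0. The curves meet at x = -1, 0, 4.
On [-1, 0], w = 3*x^3 - 8*x^2 - 13*x - 5 is on top; that piece has area ∫[-1,0] (3*x^3 - 9*x^2 - 12*x) dx = 9/4.
On [0, 4], w = x^2 - x - 5 is on top; that piece has area ∫[0,4] (-(3*x^3 - 9*x^2 - 12*x)) dx = 96.
Total enclosed area = 9/4 + 96 = 393/4.

393/4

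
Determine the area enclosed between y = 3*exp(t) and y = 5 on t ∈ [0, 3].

The difference (3*exp(t)) - (5) = 3*exp(t) - 5 changes sign at t = log(5/3) inside [0, 3], so split the integral there.
∫[0,log(5/3)] (3*exp(t) - 5) dt = log(243/3125) + 2; the area of that piece is -2 + log(3125/243).
∫[log(5/3),3] (3*exp(t) - 5) dt = -20 - 5*log(3) + 5*log(5) + 3*exp(3).
Total area = (-2 + log(3125/243)) + (-20 - 5*log(3) + 5*log(5) + 3*exp(3)) = -22 - 10*log(3) + 10*log(5) + 3*exp(3).

-22 - 10*log(3) + 10*log(5) + 3*exp(3)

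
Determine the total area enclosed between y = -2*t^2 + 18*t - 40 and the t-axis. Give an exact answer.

1/3

The curve meets the t-axis where -2*t^2 + 18*t - 40 = 0, i.e. -2*(t - 5)*(t - 4) = 0, at t = 4, 5.
On [4, 5] the curve lies above the axis; ∫[4,5] (-2*t^2 + 18*t - 40) dt = 1/3, giving area 1/3.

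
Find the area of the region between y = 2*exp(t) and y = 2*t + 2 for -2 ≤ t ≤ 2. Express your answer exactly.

-8 - 2*exp(-2) + 2*exp(2)

On [-2, 2], (2*exp(t)) - (2*t + 2) = -2*t + 2*exp(t) - 2 is ≥ 0 throughout, so the area is a single integral of |-2*t + 2*exp(t) - 2|.
∫[-2,2] (-2*t + 2*exp(t) - 2) dt = -8 - 2*exp(-2) + 2*exp(2).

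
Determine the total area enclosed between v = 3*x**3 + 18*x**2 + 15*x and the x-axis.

The curve meets the x-axis where 3*x**3 + 18*x**2 + 15*x = 0, i.e. 3*x*(x + 1)*(x + 5) = 0, at x = -5, -1, 0.
On [-5, -1] the curve lies above the axis; ∫[-5,-1] (3*x**3 + 18*x**2 + 15*x) dx = 96, giving area 96.
On [-1, 0] the curve lies below the axis; ∫[-1,0] (3*x**3 + 18*x**2 + 15*x) dx = -9/4, giving area 9/4.
Total area = 96 + 9/4 = 393/4.

393/4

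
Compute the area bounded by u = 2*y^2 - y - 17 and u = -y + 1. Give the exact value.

Both boundary curves give u as a function of y, so integrate with respect to y. Setting them equal: 2*y^2 - 18 = 0, i.e. 2*(y - 3)*(y + 3) = 0, so they meet at y = -3, 3.
For y in [-3, 3], u = 2*y^2 - y - 17 is on the left; area = ∫[-3,3] (-(2*y^2 - 18)) dy = 72.

72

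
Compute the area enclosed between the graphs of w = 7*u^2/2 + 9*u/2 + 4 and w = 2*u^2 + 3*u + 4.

Set the curves equal: 7*u^2/2 + 9*u/2 + 4 = 2*u^2 + 3*u + 4, so 3*u^2/2 + 3*u/2 = 0, which factors as 3*u*(u + 1)/2 = 0. The curves meet at u = -1, 0.
On [-1, 0], w = 2*u^2 + 3*u + 4 is on top; that piece has area ∫[-1,0] (-(3*u^2/2 + 3*u/2)) du = 1/4.

1/4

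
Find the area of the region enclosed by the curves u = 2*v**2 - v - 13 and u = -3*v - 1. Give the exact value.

125/3

Both boundary curves give u as a function of v, so integrate with respect to v. Setting them equal: 2*v**2 + 2*v - 12 = 0, i.e. 2*(v - 2)*(v + 3) = 0, so they meet at v = -3, 2.
For v in [-3, 2], u = 2*v**2 - v - 13 is on the left; area = ∫[-3,2] (-(2*v**2 + 2*v - 12)) dv = 125/3.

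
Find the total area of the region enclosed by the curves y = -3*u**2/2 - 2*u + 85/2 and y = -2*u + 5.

Set the curves equal: -3*u**2/2 - 2*u + 85/2 = -2*u + 5, so -3*u**2/2 + 75/2 = 0, which factors as -3*(u - 5)*(u + 5)/2 = 0. The curves meet at u = -5, 5.
On [-5, 5], y = -3*u**2/2 - 2*u + 85/2 is on top; that piece has area ∫[-5,5] (-3*u**2/2 + 75/2) du = 250.

250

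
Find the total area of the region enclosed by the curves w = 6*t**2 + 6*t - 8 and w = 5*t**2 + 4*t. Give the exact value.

36

Set the curves equal: 6*t**2 + 6*t - 8 = 5*t**2 + 4*t, so t**2 + 2*t - 8 = 0, which factors as (t - 2)*(t + 4) = 0. The curves meet at t = -4, 2.
On [-4, 2], w = 5*t**2 + 4*t is on top; that piece has area ∫[-4,2] (-(t**2 + 2*t - 8)) dt = 36.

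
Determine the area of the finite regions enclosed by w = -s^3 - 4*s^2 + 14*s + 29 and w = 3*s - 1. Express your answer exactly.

Set the curves equal: -s^3 - 4*s^2 + 14*s + 29 = 3*s - 1, so -s^3 - 4*s^2 + 11*s + 30 = 0, which factors as -(s - 3)*(s + 2)*(s + 5) = 0. The curves meet at s = -5, -2, 3.
On [-5, -2], w = 3*s - 1 is on top; that piece has area ∫[-5,-2] (-(-s^3 - 4*s^2 + 11*s + 30)) ds = 117/4.
On [-2, 3], w = -s^3 - 4*s^2 + 14*s + 29 is on top; that piece has area ∫[-2,3] (-s^3 - 4*s^2 + 11*s + 30) ds = 1375/12.
Total enclosed area = 117/4 + 1375/12 = 863/6.

863/6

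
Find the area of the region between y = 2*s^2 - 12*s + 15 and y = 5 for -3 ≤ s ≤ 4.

The difference (2*s^2 - 12*s + 15) - (5) = 2*s^2 - 12*s + 10 changes sign at s = 1 inside [-3, 4], so split the integral there.
∫[-3,1] (2*s^2 - 12*s + 10) ds = 320/3.
∫[1,4] (2*s^2 - 12*s + 10) ds = -18; the area of that piece is 18.
Total area = 320/3 + 18 = 374/3.

374/3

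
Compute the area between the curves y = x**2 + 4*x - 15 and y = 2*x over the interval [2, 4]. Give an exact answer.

The difference (x**2 + 4*x - 15) - (2*x) = x**2 + 2*x - 15 changes sign at x = 3 inside [2, 4], so split the integral there.
∫[2,3] (x**2 + 2*x - 15) dx = -11/3; the area of that piece is 11/3.
∫[3,4] (x**2 + 2*x - 15) dx = 13/3.
Total area = 11/3 + 13/3 = 8.

8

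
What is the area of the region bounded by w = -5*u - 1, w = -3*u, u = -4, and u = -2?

10

On [-4, -2], (-5*u - 1) - (-3*u) = -2*u - 1 is ≥ 0 throughout, so the area is a single integral of |-2*u - 1|.
∫[-4,-2] (-2*u - 1) du = 10.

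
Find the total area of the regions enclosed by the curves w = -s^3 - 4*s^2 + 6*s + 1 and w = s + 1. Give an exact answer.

Set the curves equal: -s^3 - 4*s^2 + 6*s + 1 = s + 1, so -s^3 - 4*s^2 + 5*s = 0, which factors as -s*(s - 1)*(s + 5) = 0. The curves meet at s = -5, 0, 1.
On [-5, 0], w = s + 1 is on top; that piece has area ∫[-5,0] (-(-s^3 - 4*s^2 + 5*s)) ds = 875/12.
On [0, 1], w = -s^3 - 4*s^2 + 6*s + 1 is on top; that piece has area ∫[0,1] (-s^3 - 4*s^2 + 5*s) ds = 11/12.
Total enclosed area = 875/12 + 11/12 = 443/6.

443/6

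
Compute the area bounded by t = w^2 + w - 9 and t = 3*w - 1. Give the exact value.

36

Both boundary curves give t as a function of w, so integrate with respect to w. Setting them equal: w^2 - 2*w - 8 = 0, i.e. (w - 4)*(w + 2) = 0, so they meet at w = -2, 4.
For w in [-2, 4], t = w^2 + w - 9 is on the left; area = ∫[-2,4] (-(w^2 - 2*w - 8)) dw = 36.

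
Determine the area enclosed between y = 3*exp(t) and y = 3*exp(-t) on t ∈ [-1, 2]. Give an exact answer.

The difference (3*exp(t)) - (3*exp(-t)) = 3*exp(t) - 3*exp(-t) changes sign at t = 0 inside [-1, 2], so split the integral there.
∫[-1,0] (3*exp(t) - 3*exp(-t)) dt = -3*exp(1) - 3*exp(-1) + 6; the area of that piece is -6 + 3*exp(-1) + 3*exp(1).
∫[0,2] (3*exp(t) - 3*exp(-t)) dt = -6 + 3*exp(-2) + 3*exp(2).
Total area = (-6 + 3*exp(-1) + 3*exp(1)) + (-6 + 3*exp(-2) + 3*exp(2)) = -12 + 3*exp(-2) + 3*exp(-1) + 3*exp(1) + 3*exp(2).

-12 + 3*exp(-2) + 3*exp(-1) + 3*exp(1) + 3*exp(2)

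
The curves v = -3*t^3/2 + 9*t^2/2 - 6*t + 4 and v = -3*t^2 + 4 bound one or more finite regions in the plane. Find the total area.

Set the curves equal: -3*t^3/2 + 9*t^2/2 - 6*t + 4 = -3*t^2 + 4, so -3*t^3/2 + 15*t^2/2 - 6*t = 0, which factors as -3*t*(t - 4)*(t - 1)/2 = 0. The curves meet at t = 0, 1, 4.
On [0, 1], v = -3*t^2 + 4 is on top; that piece has area ∫[0,1] (-(-3*t^3/2 + 15*t^2/2 - 6*t)) dt = 7/8.
On [1, 4], v = -3*t^3/2 + 9*t^2/2 - 6*t + 4 is on top; that piece has area ∫[1,4] (-3*t^3/2 + 15*t^2/2 - 6*t) dt = 135/8.
Total enclosed area = 7/8 + 135/8 = 71/4.

71/4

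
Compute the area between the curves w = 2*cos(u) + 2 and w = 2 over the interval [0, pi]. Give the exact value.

4

The difference (2*cos(u) + 2) - (2) = 2*cos(u) changes sign at u = pi/2 inside [0, pi], so split the integral there.
∫[0,pi/2] (2*cos(u)) du = 2.
∫[pi/2,pi] (2*cos(u)) du = -2; the area of that piece is 2.
Total area = 2 + 2 = 4.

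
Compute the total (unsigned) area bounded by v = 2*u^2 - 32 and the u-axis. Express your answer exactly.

The curve meets the u-axis where 2*u^2 - 32 = 0, i.e. 2*(u - 4)*(u + 4) = 0, at u = -4, 4.
On [-4, 4] the curve lies below the axis; ∫[-4,4] (2*u^2 - 32) du = -512/3, giving area 512/3.

512/3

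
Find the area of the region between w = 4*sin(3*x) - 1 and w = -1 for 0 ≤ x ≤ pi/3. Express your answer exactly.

On [0, pi/3], (4*sin(3*x) - 1) - (-1) = 4*sin(3*x) is ≥ 0 throughout, so the area is a single integral of |4*sin(3*x)|.
∫[0,pi/3] (4*sin(3*x)) dx = 8/3.

8/3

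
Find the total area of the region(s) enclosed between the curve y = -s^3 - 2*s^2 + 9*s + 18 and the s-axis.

The curve meets the s-axis where -s^3 - 2*s^2 + 9*s + 18 = 0, i.e. -(s - 3)*(s + 2)*(s + 3) = 0, at s = -3, -2, 3.
On [-3, -2] the curve lies below the axis; ∫[-3,-2] (-s^3 - 2*s^2 + 9*s + 18) ds = -11/12, giving area 11/12.
On [-2, 3] the curve lies above the axis; ∫[-2,3] (-s^3 - 2*s^2 + 9*s + 18) ds = 875/12, giving area 875/12.
Total area = 11/12 + 875/12 = 443/6.

443/6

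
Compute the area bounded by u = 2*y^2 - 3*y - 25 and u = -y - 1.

343/3

Both boundary curves give u as a function of y, so integrate with respect to y. Setting them equal: 2*y^2 - 2*y - 24 = 0, i.e. 2*(y - 4)*(y + 3) = 0, so they meet at y = -3, 4.
For y in [-3, 4], u = 2*y^2 - 3*y - 25 is on the left; area = ∫[-3,4] (-(2*y^2 - 2*y - 24)) dy = 343/3.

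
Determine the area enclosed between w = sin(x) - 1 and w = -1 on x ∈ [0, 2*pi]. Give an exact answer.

The difference (sin(x) - 1) - (-1) = sin(x) changes sign at x = pi inside [0, 2*pi], so split the integral there.
∫[0,pi] (sin(x)) dx = 2.
∫[pi,2*pi] (sin(x)) dx = -2; the area of that piece is 2.
Total area = 2 + 2 = 4.

4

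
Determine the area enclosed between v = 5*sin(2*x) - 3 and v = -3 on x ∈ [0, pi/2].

5

On [0, pi/2], (5*sin(2*x) - 3) - (-3) = 5*sin(2*x) is ≥ 0 throughout, so the area is a single integral of |5*sin(2*x)|.
∫[0,pi/2] (5*sin(2*x)) dx = 5.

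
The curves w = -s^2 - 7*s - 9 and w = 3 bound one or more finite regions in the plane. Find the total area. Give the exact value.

Set the curves equal: -s^2 - 7*s - 9 = 3, so -s^2 - 7*s - 12 = 0, which factors as -(s + 3)*(s + 4) = 0. The curves meet at s = -4, -3.
On [-4, -3], w = -s^2 - 7*s - 9 is on top; that piece has area ∫[-4,-3] (-s^2 - 7*s - 12) ds = 1/6.

1/6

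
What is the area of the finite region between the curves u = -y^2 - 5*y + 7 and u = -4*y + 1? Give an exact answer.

125/6

Both boundary curves give u as a function of y, so integrate with respect to y. Setting them equal: -y^2 - y + 6 = 0, i.e. -(y - 2)*(y + 3) = 0, so they meet at y = -3, 2.
For y in [-3, 2], u = -y^2 - 5*y + 7 is on the right; area = ∫[-3,2] (-y^2 - y + 6) dy = 125/6.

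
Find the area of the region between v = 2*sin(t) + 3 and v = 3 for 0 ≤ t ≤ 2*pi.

The difference (2*sin(t) + 3) - (3) = 2*sin(t) changes sign at t = pi inside [0, 2*pi], so split the integral there.
∫[0,pi] (2*sin(t)) dt = 4.
∫[pi,2*pi] (2*sin(t)) dt = -4; the area of that piece is 4.
Total area = 4 + 4 = 8.

8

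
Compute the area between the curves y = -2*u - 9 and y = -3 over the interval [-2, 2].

On [-2, 2], (-2*u - 9) - (-3) = -2*u - 6 is ≤ 0 throughout, so the area is a single integral of |-2*u - 6|.
∫[-2,2] (-2*u - 6) du = -24; the area of that piece is 24.

24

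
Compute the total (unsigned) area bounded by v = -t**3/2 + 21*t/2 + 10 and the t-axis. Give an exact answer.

The curve meets the t-axis where -t**3/2 + 21*t/2 + 10 = 0, i.e. -(t - 5)*(t + 1)*(t + 4)/2 = 0, at t = -4, -1, 5.
On [-4, -1] the curve lies below the axis; ∫[-4,-1] (-t**3/2 + 21*t/2 + 10) dt = -135/8, giving area 135/8.
On [-1, 5] the curve lies above the axis; ∫[-1,5] (-t**3/2 + 21*t/2 + 10) dt = 108, giving area 108.
Total area = 135/8 + 108 = 999/8.

999/8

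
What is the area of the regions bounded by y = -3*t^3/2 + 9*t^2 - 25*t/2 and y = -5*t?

393/8

Set the curves equal: -3*t^3/2 + 9*t^2 - 25*t/2 = -5*t, so -3*t^3/2 + 9*t^2 - 15*t/2 = 0, which factors as -3*t*(t - 5)*(t - 1)/2 = 0. The curves meet at t = 0, 1, 5.
On [0, 1], y = -5*t is on top; that piece has area ∫[0,1] (-(-3*t^3/2 + 9*t^2 - 15*t/2)) dt = 9/8.
On [1, 5], y = -3*t^3/2 + 9*t^2 - 25*t/2 is on top; that piece has area ∫[1,5] (-3*t^3/2 + 9*t^2 - 15*t/2) dt = 48.
Total enclosed area = 9/8 + 48 = 393/8.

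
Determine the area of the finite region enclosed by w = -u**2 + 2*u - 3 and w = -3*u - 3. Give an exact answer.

125/6

Set the curves equal: -u**2 + 2*u - 3 = -3*u - 3, so -u**2 + 5*u = 0, which factors as -u*(u - 5) = 0. The curves meet at u = 0, 5.
On [0, 5], w = -u**2 + 2*u - 3 is on top; that piece has area ∫[0,5] (-u**2 + 5*u) du = 125/6.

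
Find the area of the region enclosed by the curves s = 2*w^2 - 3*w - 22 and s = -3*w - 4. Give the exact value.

72

Both boundary curves give s as a function of w, so integrate with respect to w. Setting them equal: 2*w^2 - 18 = 0, i.e. 2*(w - 3)*(w + 3) = 0, so they meet at w = -3, 3.
For w in [-3, 3], s = 2*w^2 - 3*w - 22 is on the left; area = ∫[-3,3] (-(2*w^2 - 18)) dw = 72.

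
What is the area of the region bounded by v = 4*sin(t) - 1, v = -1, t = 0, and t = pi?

8

On [0, pi], (4*sin(t) - 1) - (-1) = 4*sin(t) is ≥ 0 throughout, so the area is a single integral of |4*sin(t)|.
∫[0,pi] (4*sin(t)) dt = 8.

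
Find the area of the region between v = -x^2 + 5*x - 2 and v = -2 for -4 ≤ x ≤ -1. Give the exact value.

On [-4, -1], (-x^2 + 5*x - 2) - (-2) = -x^2 + 5*x is ≤ 0 throughout, so the area is a single integral of |-x^2 + 5*x|.
∫[-4,-1] (-x^2 + 5*x) dx = -117/2; the area of that piece is 117/2.

117/2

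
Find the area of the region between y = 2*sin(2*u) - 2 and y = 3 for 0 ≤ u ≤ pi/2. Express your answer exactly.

-2 + 5*pi/2

On [0, pi/2], (2*sin(2*u) - 2) - (3) = 2*sin(2*u) - 5 is ≤ 0 throughout, so the area is a single integral of |2*sin(2*u) - 5|.
∫[0,pi/2] (2*sin(2*u) - 5) du = 2 - 5*pi/2; the area of that piece is -2 + 5*pi/2.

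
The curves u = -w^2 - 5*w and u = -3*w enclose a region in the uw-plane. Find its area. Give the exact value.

4/3

Both boundary curves give u as a function of w, so integrate with respect to w. Setting them equal: -w^2 - 2*w = 0, i.e. -w*(w + 2) = 0, so they meet at w = -2, 0.
For w in [-2, 0], u = -w^2 - 5*w is on the right; area = ∫[-2,0] (-w^2 - 2*w) dw = 4/3.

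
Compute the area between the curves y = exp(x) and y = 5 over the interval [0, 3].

-24 + 10*log(5) + exp(3)

The difference (exp(x)) - (5) = exp(x) - 5 changes sign at x = log(5) inside [0, 3], so split the integral there.
∫[0,log(5)] (exp(x) - 5) dx = 4 - log(3125); the area of that piece is -4 + log(3125).
∫[log(5),3] (exp(x) - 5) dx = -20 + 5*log(5) + exp(3).
Total area = (-4 + log(3125)) + (-20 + 5*log(5) + exp(3)) = -24 + 10*log(5) + exp(3).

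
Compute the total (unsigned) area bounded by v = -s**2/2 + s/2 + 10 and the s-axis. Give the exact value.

243/4

The curve meets the s-axis where -s**2/2 + s/2 + 10 = 0, i.e. -(s - 5)*(s + 4)/2 = 0, at s = -4, 5.
On [-4, 5] the curve lies above the axis; ∫[-4,5] (-s**2/2 + s/2 + 10) ds = 243/4, giving area 243/4.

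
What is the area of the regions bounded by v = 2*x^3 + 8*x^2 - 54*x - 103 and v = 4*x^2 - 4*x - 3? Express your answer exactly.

Set the curves equal: 2*x^3 + 8*x^2 - 54*x - 103 = 4*x^2 - 4*x - 3, so 2*x^3 + 4*x^2 - 50*x - 100 = 0, which factors as 2*(x - 5)*(x + 2)*(x + 5) = 0. The curves meet at x = -5, -2, 5.
On [-5, -2], v = 2*x^3 + 8*x^2 - 54*x - 103 is on top; that piece has area ∫[-5,-2] (2*x^3 + 4*x^2 - 50*x - 100) dx = 153/2.
On [-2, 5], v = 4*x^2 - 4*x - 3 is on top; that piece has area ∫[-2,5] (-(2*x^3 + 4*x^2 - 50*x - 100)) dx = 4459/6.
Total enclosed area = 153/2 + 4459/6 = 2459/3.

2459/3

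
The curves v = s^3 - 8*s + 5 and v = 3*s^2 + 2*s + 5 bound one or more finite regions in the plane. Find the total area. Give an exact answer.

407/4

Set the curves equal: s^3 - 8*s + 5 = 3*s^2 + 2*s + 5, so s^3 - 3*s^2 - 10*s = 0, which factors as s*(s - 5)*(s + 2) = 0. The curves meet at s = -2, 0, 5.
On [-2, 0], v = s^3 - 8*s + 5 is on top; that piece has area ∫[-2,0] (s^3 - 3*s^2 - 10*s) ds = 8.
On [0, 5], v = 3*s^2 + 2*s + 5 is on top; that piece has area ∫[0,5] (-(s^3 - 3*s^2 - 10*s)) ds = 375/4.
Total enclosed area = 8 + 375/4 = 407/4.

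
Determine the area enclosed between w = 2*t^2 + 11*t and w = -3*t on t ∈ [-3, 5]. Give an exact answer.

910/3

The difference (2*t^2 + 11*t) - (-3*t) = 2*t^2 + 14*t changes sign at t = 0 inside [-3, 5], so split the integral there.
∫[-3,0] (2*t^2 + 14*t) dt = -45; the area of that piece is 45.
∫[0,5] (2*t^2 + 14*t) dt = 775/3.
Total area = 45 + 775/3 = 910/3.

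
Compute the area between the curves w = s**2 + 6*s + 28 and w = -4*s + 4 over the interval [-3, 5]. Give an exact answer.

On [-3, 5], (s**2 + 6*s + 28) - (-4*s + 4) = s**2 + 10*s + 24 is ≥ 0 throughout, so the area is a single integral of |s**2 + 10*s + 24|.
∫[-3,5] (s**2 + 10*s + 24) ds = 968/3.

968/3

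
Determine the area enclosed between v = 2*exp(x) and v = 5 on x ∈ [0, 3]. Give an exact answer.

The difference (2*exp(x)) - (5) = 2*exp(x) - 5 changes sign at x = log(5/2) inside [0, 3], so split the integral there.
∫[0,log(5/2)] (2*exp(x) - 5) dx = log(32/3125) + 3; the area of that piece is -3 + log(3125/32).
∫[log(5/2),3] (2*exp(x) - 5) dx = -20 - 5*log(2) + 5*log(5) + 2*exp(3).
Total area = (-3 + log(3125/32)) + (-20 - 5*log(2) + 5*log(5) + 2*exp(3)) = -23 - 10*log(2) + 10*log(5) + 2*exp(3).

-23 - 10*log(2) + 10*log(5) + 2*exp(3)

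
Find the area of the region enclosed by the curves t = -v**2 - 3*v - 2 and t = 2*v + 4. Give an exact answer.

1/6

Both boundary curves give t as a function of v, so integrate with respect to v. Setting them equal: -v**2 - 5*v - 6 = 0, i.e. -(v + 2)*(v + 3) = 0, so they meet at v = -3, -2.
For v in [-3, -2], t = -v**2 - 3*v - 2 is on the right; area = ∫[-3,-2] (-v**2 - 5*v - 6) dv = 1/6.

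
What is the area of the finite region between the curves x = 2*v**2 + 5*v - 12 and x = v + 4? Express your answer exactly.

Both boundary curves give x as a function of v, so integrate with respect to v. Setting them equal: 2*v**2 + 4*v - 16 = 0, i.e. 2*(v - 2)*(v + 4) = 0, so they meet at v = -4, 2.
For v in [-4, 2], x = 2*v**2 + 5*v - 12 is on the left; area = ∫[-4,2] (-(2*v**2 + 4*v - 16)) dv = 72.

72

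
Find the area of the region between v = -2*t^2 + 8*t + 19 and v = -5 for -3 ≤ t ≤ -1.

The difference (-2*t^2 + 8*t + 19) - (-5) = -2*t^2 + 8*t + 24 changes sign at t = -2 inside [-3, -1], so split the integral there.
∫[-3,-2] (-2*t^2 + 8*t + 24) dt = -26/3; the area of that piece is 26/3.
∫[-2,-1] (-2*t^2 + 8*t + 24) dt = 22/3.
Total area = 26/3 + 22/3 = 16.

16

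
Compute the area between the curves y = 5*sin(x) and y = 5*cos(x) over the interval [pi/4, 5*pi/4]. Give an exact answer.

On [pi/4, 5*pi/4], (5*sin(x)) - (5*cos(x)) = 5*sin(x) - 5*cos(x) is ≥ 0 throughout, so the area is a single integral of |5*sin(x) - 5*cos(x)|.
∫[pi/4,5*pi/4] (5*sin(x) - 5*cos(x)) dx = 10*sqrt(2).

10*sqrt(2)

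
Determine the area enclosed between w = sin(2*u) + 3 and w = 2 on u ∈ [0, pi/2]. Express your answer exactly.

On [0, pi/2], (sin(2*u) + 3) - (2) = sin(2*u) + 1 is ≥ 0 throughout, so the area is a single integral of |sin(2*u) + 1|.
∫[0,pi/2] (sin(2*u) + 1) du = 1 + pi/2.

1 + pi/2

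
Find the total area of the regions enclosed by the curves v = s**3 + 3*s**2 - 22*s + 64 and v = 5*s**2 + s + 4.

Set the curves equal: s**3 + 3*s**2 - 22*s + 64 = 5*s**2 + s + 4, so s**3 - 2*s**2 - 23*s + 60 = 0, which factors as (s - 4)*(s - 3)*(s + 5) = 0. The curves meet at s = -5, 3, 4.
On [-5, 3], v = s**3 + 3*s**2 - 22*s + 64 is on top; that piece has area ∫[-5,3] (s**3 - 2*s**2 - 23*s + 60) ds = 1280/3.
On [3, 4], v = 5*s**2 + s + 4 is on top; that piece has area ∫[3,4] (-(s**3 - 2*s**2 - 23*s + 60)) ds = 17/12.
Total enclosed area = 1280/3 + 17/12 = 5137/12.

5137/12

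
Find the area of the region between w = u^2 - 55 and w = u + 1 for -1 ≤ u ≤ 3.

On [-1, 3], (u^2 - 55) - (u + 1) = u^2 - u - 56 is ≤ 0 throughout, so the area is a single integral of |u^2 - u - 56|.
∫[-1,3] (u^2 - u - 56) du = -656/3; the area of that piece is 656/3.

656/3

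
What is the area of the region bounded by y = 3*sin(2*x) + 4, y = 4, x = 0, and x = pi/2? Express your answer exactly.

On [0, pi/2], (3*sin(2*x) + 4) - (4) = 3*sin(2*x) is ≥ 0 throughout, so the area is a single integral of |3*sin(2*x)|.
∫[0,pi/2] (3*sin(2*x)) dx = 3.

3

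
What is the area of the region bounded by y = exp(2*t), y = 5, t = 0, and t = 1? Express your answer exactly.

-19/2 + exp(2)/2 + 5*log(5)

The difference (exp(2*t)) - (5) = exp(2*t) - 5 changes sign at t = log(5)/2 inside [0, 1], so split the integral there.
∫[0,log(5)/2] (exp(2*t) - 5) dt = 2 - 5*log(5)/2; the area of that piece is -2 + 5*log(5)/2.
∫[log(5)/2,1] (exp(2*t) - 5) dt = -15/2 + exp(2)/2 + 5*log(5)/2.
Total area = (-2 + 5*log(5)/2) + (-15/2 + exp(2)/2 + 5*log(5)/2) = -19/2 + exp(2)/2 + 5*log(5).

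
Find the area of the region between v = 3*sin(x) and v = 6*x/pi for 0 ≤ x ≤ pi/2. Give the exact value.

3 - 3*pi/4

On [0, pi/2], (3*sin(x)) - (6*x/pi) = -6*x/pi + 3*sin(x) is ≥ 0 throughout, so the area is a single integral of |-6*x/pi + 3*sin(x)|.
∫[0,pi/2] (-6*x/pi + 3*sin(x)) dx = 3 - 3*pi/4.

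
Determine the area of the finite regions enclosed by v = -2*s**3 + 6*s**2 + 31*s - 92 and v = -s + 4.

517

Set the curves equal: -2*s**3 + 6*s**2 + 31*s - 92 = -s + 4, so -2*s**3 + 6*s**2 + 32*s - 96 = 0, which factors as -2*(s - 4)*(s - 3)*(s + 4) = 0. The curves meet at s = -4, 3, 4.
On [-4, 3], v = -s + 4 is on top; that piece has area ∫[-4,3] (-(-2*s**3 + 6*s**2 + 32*s - 96)) ds = 1029/2.
On [3, 4], v = -2*s**3 + 6*s**2 + 31*s - 92 is on top; that piece has area ∫[3,4] (-2*s**3 + 6*s**2 + 32*s - 96) ds = 5/2.
Total enclosed area = 1029/2 + 5/2 = 517.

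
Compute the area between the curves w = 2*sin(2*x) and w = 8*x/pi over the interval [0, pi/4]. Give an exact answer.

1 - pi/4

On [0, pi/4], (2*sin(2*x)) - (8*x/pi) = -8*x/pi + 2*sin(2*x) is ≥ 0 throughout, so the area is a single integral of |-8*x/pi + 2*sin(2*x)|.
∫[0,pi/4] (-8*x/pi + 2*sin(2*x)) dx = 1 - pi/4.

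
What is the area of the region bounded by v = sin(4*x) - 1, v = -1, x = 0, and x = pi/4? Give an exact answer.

1/2

On [0, pi/4], (sin(4*x) - 1) - (-1) = sin(4*x) is ≥ 0 throughout, so the area is a single integral of |sin(4*x)|.
∫[0,pi/4] (sin(4*x)) dx = 1/2.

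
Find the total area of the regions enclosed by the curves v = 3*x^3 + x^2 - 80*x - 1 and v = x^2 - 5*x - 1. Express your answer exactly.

Set the curves equal: 3*x^3 + x^2 - 80*x - 1 = x^2 - 5*x - 1, so 3*x^3 - 75*x = 0, which factors as 3*x*(x - 5)*(x + 5) = 0. The curves meet at x = -5, 0, 5.
On [-5, 0], v = 3*x^3 + x^2 - 80*x - 1 is on top; that piece has area ∫[-5,0] (3*x^3 - 75*x) dx = 1875/4.
On [0, 5], v = x^2 - 5*x - 1 is on top; that piece has area ∫[0,5] (-(3*x^3 - 75*x)) dx = 1875/4.
Total enclosed area = 1875/4 + 1875/4 = 1875/2.

1875/2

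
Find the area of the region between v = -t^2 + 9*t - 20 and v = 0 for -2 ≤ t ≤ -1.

On [-2, -1], (-t^2 + 9*t - 20) - (0) = -t^2 + 9*t - 20 is ≤ 0 throughout, so the area is a single integral of |-t^2 + 9*t - 20|.
∫[-2,-1] (-t^2 + 9*t - 20) dt = -215/6; the area of that piece is 215/6.

215/6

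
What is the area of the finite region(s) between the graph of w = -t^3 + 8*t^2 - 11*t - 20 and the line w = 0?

The curve meets the t-axis where -t^3 + 8*t^2 - 11*t - 20 = 0, i.e. -(t - 5)*(t - 4)*(t + 1) = 0, at t = -1, 4, 5.
On [-1, 4] the curve lies below the axis; ∫[-1,4] (-t^3 + 8*t^2 - 11*t - 20) dt = -875/12, giving area 875/12.
On [4, 5] the curve lies above the axis; ∫[4,5] (-t^3 + 8*t^2 - 11*t - 20) dt = 11/12, giving area 11/12.
Total area = 875/12 + 11/12 = 443/6.

443/6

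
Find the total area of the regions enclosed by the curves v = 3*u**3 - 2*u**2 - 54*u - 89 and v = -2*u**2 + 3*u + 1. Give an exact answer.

Set the curves equal: 3*u**3 - 2*u**2 - 54*u - 89 = -2*u**2 + 3*u + 1, so 3*u**3 - 57*u - 90 = 0, which factors as 3*(u - 5)*(u + 2)*(u + 3) = 0. The curves meet at u = -3, -2, 5.
On [-3, -2], v = 3*u**3 - 2*u**2 - 54*u - 89 is on top; that piece has area ∫[-3,-2] (3*u**3 - 57*u - 90) du = 15/4.
On [-2, 5], v = -2*u**2 + 3*u + 1 is on top; that piece has area ∫[-2,5] (-(3*u**3 - 57*u - 90)) du = 3087/4.
Total enclosed area = 15/4 + 3087/4 = 1551/2.

1551/2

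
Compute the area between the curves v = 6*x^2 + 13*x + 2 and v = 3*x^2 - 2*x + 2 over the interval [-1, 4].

The difference (6*x^2 + 13*x + 2) - (3*x^2 - 2*x + 2) = 3*x^2 + 15*x changes sign at x = 0 inside [-1, 4], so split the integral there.
∫[-1,0] (3*x^2 + 15*x) dx = -13/2; the area of that piece is 13/2.
∫[0,4] (3*x^2 + 15*x) dx = 184.
Total area = 13/2 + 184 = 381/2.

381/2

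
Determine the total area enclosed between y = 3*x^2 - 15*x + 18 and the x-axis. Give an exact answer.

1/2

The curve meets the x-axis where 3*x^2 - 15*x + 18 = 0, i.e. 3*(x - 3)*(x - 2) = 0, at x = 2, 3.
On [2, 3] the curve lies below the axis; ∫[2,3] (3*x^2 - 15*x + 18) dx = -1/2, giving area 1/2.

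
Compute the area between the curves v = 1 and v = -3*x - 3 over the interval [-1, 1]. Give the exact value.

On [-1, 1], (1) - (-3*x - 3) = 3*x + 4 is ≥ 0 throughout, so the area is a single integral of |3*x + 4|.
∫[-1,1] (3*x + 4) dx = 8.

8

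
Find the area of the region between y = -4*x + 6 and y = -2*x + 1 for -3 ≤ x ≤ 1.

On [-3, 1], (-4*x + 6) - (-2*x + 1) = -2*x + 5 is ≥ 0 throughout, so the area is a single integral of |-2*x + 5|.
∫[-3,1] (-2*x + 5) dx = 28.

28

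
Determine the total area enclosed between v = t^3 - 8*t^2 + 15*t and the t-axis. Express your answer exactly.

253/12

The curve meets the t-axis where t^3 - 8*t^2 + 15*t = 0, i.e. t*(t - 5)*(t - 3) = 0, at t = 0, 3, 5.
On [0, 3] the curve lies above the axis; ∫[0,3] (t^3 - 8*t^2 + 15*t) dt = 63/4, giving area 63/4.
On [3, 5] the curve lies below the axis; ∫[3,5] (t^3 - 8*t^2 + 15*t) dt = -16/3, giving area 16/3.
Total area = 63/4 + 16/3 = 253/12.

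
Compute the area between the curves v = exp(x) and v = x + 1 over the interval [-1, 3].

On [-1, 3], (exp(x)) - (x + 1) = -x + exp(x) - 1 is ≥ 0 throughout, so the area is a single integral of |-x + exp(x) - 1|.
∫[-1,3] (-x + exp(x) - 1) dx = -8 - exp(-1) + exp(3).

-8 - exp(-1) + exp(3)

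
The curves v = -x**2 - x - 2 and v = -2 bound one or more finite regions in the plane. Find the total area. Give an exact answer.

1/6

Set the curves equal: -x**2 - x - 2 = -2, so -x**2 - x = 0, which factors as -x*(x + 1) = 0. The curves meet at x = -1, 0.
On [-1, 0], v = -x**2 - x - 2 is on top; that piece has area ∫[-1,0] (-x**2 - x) dx = 1/6.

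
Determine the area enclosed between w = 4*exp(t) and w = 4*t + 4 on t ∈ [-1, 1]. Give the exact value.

-8 - 4*exp(-1) + 4*exp(1)

On [-1, 1], (4*exp(t)) - (4*t + 4) = -4*t + 4*exp(t) - 4 is ≥ 0 throughout, so the area is a single integral of |-4*t + 4*exp(t) - 4|.
∫[-1,1] (-4*t + 4*exp(t) - 4) dt = -8 - 4*exp(-1) + 4*exp(1).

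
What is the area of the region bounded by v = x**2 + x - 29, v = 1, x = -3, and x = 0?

171/2

On [-3, 0], (x**2 + x - 29) - (1) = x**2 + x - 30 is ≤ 0 throughout, so the area is a single integral of |x**2 + x - 30|.
∫[-3,0] (x**2 + x - 30) dx = -171/2; the area of that piece is 171/2.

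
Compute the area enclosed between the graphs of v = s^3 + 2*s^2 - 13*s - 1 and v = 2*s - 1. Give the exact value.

863/6

Set the curves equal: s^3 + 2*s^2 - 13*s - 1 = 2*s - 1, so s^3 + 2*s^2 - 15*s = 0, which factors as s*(s - 3)*(s + 5) = 0. The curves meet at s = -5, 0, 3.
On [-5, 0], v = s^3 + 2*s^2 - 13*s - 1 is on top; that piece has area ∫[-5,0] (s^3 + 2*s^2 - 15*s) ds = 1375/12.
On [0, 3], v = 2*s - 1 is on top; that piece has area ∫[0,3] (-(s^3 + 2*s^2 - 15*s)) ds = 117/4.
Total enclosed area = 1375/12 + 117/4 = 863/6.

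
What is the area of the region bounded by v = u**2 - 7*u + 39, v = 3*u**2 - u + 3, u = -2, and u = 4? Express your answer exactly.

454/3

The difference (u**2 - 7*u + 39) - (3*u**2 - u + 3) = -2*u**2 - 6*u + 36 changes sign at u = 3 inside [-2, 4], so split the integral there.
∫[-2,3] (-2*u**2 - 6*u + 36) du = 425/3.
∫[3,4] (-2*u**2 - 6*u + 36) du = -29/3; the area of that piece is 29/3.
Total area = 425/3 + 29/3 = 454/3.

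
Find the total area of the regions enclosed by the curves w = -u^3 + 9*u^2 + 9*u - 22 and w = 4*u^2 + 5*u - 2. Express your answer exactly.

Set the curves equal: -u^3 + 9*u^2 + 9*u - 22 = 4*u^2 + 5*u - 2, so -u^3 + 5*u^2 + 4*u - 20 = 0, which factors as -(u - 5)*(u - 2)*(u + 2) = 0. The curves meet at u = -2, 2, 5.
On [-2, 2], w = 4*u^2 + 5*u - 2 is on top; that piece has area ∫[-2,2] (-(-u^3 + 5*u^2 + 4*u - 20)) du = 160/3.
On [2, 5], w = -u^3 + 9*u^2 + 9*u - 22 is on top; that piece has area ∫[2,5] (-u^3 + 5*u^2 + 4*u - 20) du = 99/4.
Total enclosed area = 160/3 + 99/4 = 937/12.

937/12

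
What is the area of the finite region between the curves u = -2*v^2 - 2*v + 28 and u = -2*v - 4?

512/3

Both boundary curves give u as a function of v, so integrate with respect to v. Setting them equal: -2*v^2 + 32 = 0, i.e. -2*(v - 4)*(v + 4) = 0, so they meet at v = -4, 4.
For v in [-4, 4], u = -2*v^2 - 2*v + 28 is on the right; area = ∫[-4,4] (-2*v^2 + 32) dv = 512/3.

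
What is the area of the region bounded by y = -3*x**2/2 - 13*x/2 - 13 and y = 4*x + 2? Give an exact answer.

27/4

Set the curves equal: -3*x**2/2 - 13*x/2 - 13 = 4*x + 2, so -3*x**2/2 - 21*x/2 - 15 = 0, which factors as -3*(x + 2)*(x + 5)/2 = 0. The curves meet at x = -5, -2.
On [-5, -2], y = -3*x**2/2 - 13*x/2 - 13 is on top; that piece has area ∫[-5,-2] (-3*x**2/2 - 21*x/2 - 15) dx = 27/4.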